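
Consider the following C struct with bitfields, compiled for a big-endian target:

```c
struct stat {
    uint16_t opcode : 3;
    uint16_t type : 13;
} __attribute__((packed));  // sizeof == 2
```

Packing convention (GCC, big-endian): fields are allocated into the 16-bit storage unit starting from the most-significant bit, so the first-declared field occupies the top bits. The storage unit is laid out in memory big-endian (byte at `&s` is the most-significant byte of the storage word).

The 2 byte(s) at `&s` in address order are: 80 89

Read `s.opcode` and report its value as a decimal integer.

[0]=0x80 [1]=0x89 (big-endian) → word 0x8089
opcode [13+:3] = (word>>13) & 0x7 = 4  ←
type [0+:13] = (word>>0) & 0x1fff = 137

4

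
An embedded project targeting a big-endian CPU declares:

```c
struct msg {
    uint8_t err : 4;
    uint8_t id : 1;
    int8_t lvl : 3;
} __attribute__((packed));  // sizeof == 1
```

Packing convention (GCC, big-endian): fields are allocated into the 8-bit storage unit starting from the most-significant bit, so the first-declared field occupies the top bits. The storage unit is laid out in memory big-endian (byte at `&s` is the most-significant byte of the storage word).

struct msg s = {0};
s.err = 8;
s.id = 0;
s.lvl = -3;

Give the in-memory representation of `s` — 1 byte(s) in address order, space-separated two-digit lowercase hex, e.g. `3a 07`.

err:4 = 8 → 0x8 << 4 → word 0x80
id:1 = 0 → 0x0 << 3 → word 0x80
lvl:3 = -3 → 0x5 << 0 → word 0x85
word = 0x85 → big-endian bytes:
  [0]=0x85

85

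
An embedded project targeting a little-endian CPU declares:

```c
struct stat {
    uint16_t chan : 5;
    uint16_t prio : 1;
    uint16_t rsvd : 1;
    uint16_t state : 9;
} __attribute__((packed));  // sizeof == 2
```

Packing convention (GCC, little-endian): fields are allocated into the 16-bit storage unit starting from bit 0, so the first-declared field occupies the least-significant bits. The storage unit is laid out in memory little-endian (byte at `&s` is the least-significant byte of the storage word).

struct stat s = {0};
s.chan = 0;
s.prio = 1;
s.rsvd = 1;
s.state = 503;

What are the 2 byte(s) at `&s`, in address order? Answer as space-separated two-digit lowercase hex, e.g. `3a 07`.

e0 fb

chan:5 = 0 → 0x0 << 0 → word 0x0000
prio:1 = 1 → 0x1 << 5 → word 0x0020
rsvd:1 = 1 → 0x1 << 6 → word 0x0060
state:9 = 503 → 0x1f7 << 7 → word 0xfbe0
word = 0xfbe0 → little-endian bytes:
  [0]=0xe0  [1]=0xfb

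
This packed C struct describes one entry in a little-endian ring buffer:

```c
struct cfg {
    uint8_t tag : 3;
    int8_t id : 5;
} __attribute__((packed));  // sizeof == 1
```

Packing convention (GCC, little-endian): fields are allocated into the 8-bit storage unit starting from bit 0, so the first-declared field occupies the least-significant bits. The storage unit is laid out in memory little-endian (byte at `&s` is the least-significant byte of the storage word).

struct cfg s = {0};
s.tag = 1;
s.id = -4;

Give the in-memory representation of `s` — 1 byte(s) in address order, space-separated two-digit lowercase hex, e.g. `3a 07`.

[0+:3] tag=1 & 0x7 = 0x1; word=0x01
[3+:5] id=-4 & 0x1f = 0x1c; word=0xe1
word = 0xe1 → little-endian bytes:
  [0]=0xe1

e1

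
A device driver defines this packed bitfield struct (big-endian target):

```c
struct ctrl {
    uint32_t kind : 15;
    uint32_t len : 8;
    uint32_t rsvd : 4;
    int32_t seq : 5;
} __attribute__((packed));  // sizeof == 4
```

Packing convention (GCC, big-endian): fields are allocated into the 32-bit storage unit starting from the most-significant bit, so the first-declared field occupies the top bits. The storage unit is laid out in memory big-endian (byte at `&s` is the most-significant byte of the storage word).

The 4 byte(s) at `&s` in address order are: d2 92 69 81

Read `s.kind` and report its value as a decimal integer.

[0]=0xd2 [1]=0x92 [2]=0x69 [3]=0x81 (big-endian) → word 0xd2926981
kind [17+:15] = (word>>17) & 0x7fff = 26953  ←
len [9+:8] = (word>>9) & 0xff = 52
rsvd [5+:4] = (word>>5) & 0xf = 12
seq [0+:5] = (word>>0) & 0x1f = 1

26953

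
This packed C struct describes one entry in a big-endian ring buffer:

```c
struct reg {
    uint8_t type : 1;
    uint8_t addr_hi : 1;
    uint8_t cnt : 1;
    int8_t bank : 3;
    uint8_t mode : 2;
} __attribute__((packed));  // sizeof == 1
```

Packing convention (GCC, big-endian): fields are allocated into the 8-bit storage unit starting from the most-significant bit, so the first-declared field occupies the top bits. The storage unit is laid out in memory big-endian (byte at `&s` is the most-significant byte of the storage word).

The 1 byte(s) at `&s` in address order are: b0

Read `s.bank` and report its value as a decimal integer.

-4

[0]=0xb0 (big-endian) → word 0xb0
type:1 @ bit 7 → (0xb0>>7)&0x1 = 0x1
addr_hi:1 @ bit 6 → (0xb0>>6)&0x1 = 0x0
cnt:1 @ bit 5 → (0xb0>>5)&0x1 = 0x1
bank:3 @ bit 2 → (0xb0>>2)&0x7 = 0x4  ←
mode:2 @ bit 0 → (0xb0>>0)&0x3 = 0x0
bank signed 3b, MSB=1: 4 - 8 = -4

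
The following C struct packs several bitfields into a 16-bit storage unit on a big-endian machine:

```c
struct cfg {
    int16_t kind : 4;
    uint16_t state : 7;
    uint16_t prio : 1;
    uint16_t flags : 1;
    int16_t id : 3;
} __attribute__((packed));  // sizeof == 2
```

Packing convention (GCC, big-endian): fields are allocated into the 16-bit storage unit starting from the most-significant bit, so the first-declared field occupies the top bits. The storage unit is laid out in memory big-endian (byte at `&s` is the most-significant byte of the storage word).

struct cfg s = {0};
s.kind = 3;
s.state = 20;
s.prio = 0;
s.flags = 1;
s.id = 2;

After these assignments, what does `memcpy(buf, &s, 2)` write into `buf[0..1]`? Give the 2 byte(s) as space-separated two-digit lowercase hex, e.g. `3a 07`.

kind:4 = 3 → 0x3 << 12 → word 0x3000
state:7 = 20 → 0x14 << 5 → word 0x3280
prio:1 = 0 → 0x0 << 4 → word 0x3280
flags:1 = 1 → 0x1 << 3 → word 0x3288
id:3 = 2 → 0x2 << 0 → word 0x328a
word = 0x328a → big-endian bytes:
  [0]=0x32  [1]=0x8a

32 8a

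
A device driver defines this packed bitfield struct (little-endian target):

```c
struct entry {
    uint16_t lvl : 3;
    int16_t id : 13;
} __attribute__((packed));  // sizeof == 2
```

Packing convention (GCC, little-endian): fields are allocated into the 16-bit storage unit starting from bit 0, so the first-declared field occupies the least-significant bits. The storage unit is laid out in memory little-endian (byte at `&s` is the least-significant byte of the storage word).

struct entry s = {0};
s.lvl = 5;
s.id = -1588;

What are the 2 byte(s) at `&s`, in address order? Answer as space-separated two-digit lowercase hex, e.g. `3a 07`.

lvl (3b) val=5 bits=0x5 at bit 0: 0x0005
id (13b) val=-1588 bits=0x19cc at bit 3: 0xce65
word = 0xce65 → little-endian bytes:
  [0]=0x65  [1]=0xce

65 ce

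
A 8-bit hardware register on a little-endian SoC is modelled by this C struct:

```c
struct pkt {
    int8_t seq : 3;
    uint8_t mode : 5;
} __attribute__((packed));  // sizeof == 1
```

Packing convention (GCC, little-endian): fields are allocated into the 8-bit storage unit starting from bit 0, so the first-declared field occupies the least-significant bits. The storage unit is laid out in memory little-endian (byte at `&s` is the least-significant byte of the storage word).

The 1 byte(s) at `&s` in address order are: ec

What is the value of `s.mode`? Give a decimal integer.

[0]=0xec (little-endian) → word 0xec
seq:3 @ bit 0 → (0xec>>0)&0x7 = 0x4
mode:5 @ bit 3 → (0xec>>3)&0x1f = 0x1d  ←

29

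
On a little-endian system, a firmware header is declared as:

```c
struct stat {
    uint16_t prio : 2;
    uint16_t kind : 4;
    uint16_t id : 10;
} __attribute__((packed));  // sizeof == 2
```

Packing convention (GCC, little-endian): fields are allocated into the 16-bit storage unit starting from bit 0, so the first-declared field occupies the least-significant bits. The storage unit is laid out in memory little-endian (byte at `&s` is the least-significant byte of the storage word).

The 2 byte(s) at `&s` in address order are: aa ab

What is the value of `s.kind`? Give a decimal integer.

[0]=0xaa [1]=0xab (little-endian) → word 0xabaa
prio [0+:2] = (word>>0) & 0x3 = 2
kind [2+:4] = (word>>2) & 0xf = 10  ←
id [6+:10] = (word>>6) & 0x3ff = 686

10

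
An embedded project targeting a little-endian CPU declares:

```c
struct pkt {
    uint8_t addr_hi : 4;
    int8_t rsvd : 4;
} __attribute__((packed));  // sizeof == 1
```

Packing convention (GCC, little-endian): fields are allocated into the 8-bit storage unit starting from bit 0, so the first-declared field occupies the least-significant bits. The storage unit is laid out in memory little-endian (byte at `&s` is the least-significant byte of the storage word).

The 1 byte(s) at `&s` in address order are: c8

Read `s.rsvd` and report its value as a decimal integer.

[0]=0xc8 (little-endian) → word 0xc8
addr_hi:4 @ bit 0 → (0xc8>>0)&0xf = 0x8
rsvd:4 @ bit 4 → (0xc8>>4)&0xf = 0xc  ←
rsvd signed 4b, MSB=1: 12 - 16 = -4

-4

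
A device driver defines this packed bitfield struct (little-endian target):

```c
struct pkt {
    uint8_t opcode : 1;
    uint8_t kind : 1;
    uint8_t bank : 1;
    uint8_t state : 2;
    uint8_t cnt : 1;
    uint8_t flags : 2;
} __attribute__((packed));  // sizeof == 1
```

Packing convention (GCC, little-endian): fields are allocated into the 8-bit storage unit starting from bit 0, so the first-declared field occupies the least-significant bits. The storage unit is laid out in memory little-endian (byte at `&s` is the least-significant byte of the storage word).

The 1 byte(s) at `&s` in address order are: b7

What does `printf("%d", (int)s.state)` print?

[0]=0xb7 (little-endian) → word 0xb7
opcode:1 @ bit 0 → (0xb7>>0)&0x1 = 0x1
kind:1 @ bit 1 → (0xb7>>1)&0x1 = 0x1
bank:1 @ bit 2 → (0xb7>>2)&0x1 = 0x1
state:2 @ bit 3 → (0xb7>>3)&0x3 = 0x2  ←
cnt:1 @ bit 5 → (0xb7>>5)&0x1 = 0x1
flags:2 @ bit 6 → (0xb7>>6)&0x3 = 0x2

2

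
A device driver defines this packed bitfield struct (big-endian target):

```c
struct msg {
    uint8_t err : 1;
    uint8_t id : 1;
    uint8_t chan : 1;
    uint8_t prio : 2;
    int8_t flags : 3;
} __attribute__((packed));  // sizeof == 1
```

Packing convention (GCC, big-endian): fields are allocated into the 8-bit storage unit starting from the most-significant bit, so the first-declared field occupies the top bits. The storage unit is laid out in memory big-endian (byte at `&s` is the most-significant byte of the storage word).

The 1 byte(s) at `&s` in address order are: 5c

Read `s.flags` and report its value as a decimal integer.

[0]=0x5c (big-endian) → word 0x5c
err [7+:1] = (word>>7) & 0x1 = 0
id [6+:1] = (word>>6) & 0x1 = 1
chan [5+:1] = (word>>5) & 0x1 = 0
prio [3+:2] = (word>>3) & 0x3 = 3
flags [0+:3] = (word>>0) & 0x7 = 4  ←
flags signed 3b, MSB=1: 4 - 8 = -4

-4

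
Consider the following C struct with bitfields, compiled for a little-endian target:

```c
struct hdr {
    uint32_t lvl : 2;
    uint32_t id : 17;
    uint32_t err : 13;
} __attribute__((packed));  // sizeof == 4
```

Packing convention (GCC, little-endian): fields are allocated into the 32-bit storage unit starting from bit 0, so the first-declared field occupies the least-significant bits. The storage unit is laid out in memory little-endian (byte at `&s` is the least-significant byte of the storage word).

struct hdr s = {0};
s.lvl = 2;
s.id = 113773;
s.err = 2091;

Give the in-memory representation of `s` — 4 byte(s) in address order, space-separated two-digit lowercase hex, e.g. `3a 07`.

b6 f1 5e 41

[0+:2] lvl=2 & 0x3 = 0x2; word=0x00000002
[2+:17] id=113773 & 0x1ffff = 0x1bc6d; word=0x0006f1b6
[19+:13] err=2091 & 0x1fff = 0x82b; word=0x415ef1b6
word = 0x415ef1b6 → little-endian bytes:
  [0]=0xb6  [1]=0xf1  [2]=0x5e  [3]=0x41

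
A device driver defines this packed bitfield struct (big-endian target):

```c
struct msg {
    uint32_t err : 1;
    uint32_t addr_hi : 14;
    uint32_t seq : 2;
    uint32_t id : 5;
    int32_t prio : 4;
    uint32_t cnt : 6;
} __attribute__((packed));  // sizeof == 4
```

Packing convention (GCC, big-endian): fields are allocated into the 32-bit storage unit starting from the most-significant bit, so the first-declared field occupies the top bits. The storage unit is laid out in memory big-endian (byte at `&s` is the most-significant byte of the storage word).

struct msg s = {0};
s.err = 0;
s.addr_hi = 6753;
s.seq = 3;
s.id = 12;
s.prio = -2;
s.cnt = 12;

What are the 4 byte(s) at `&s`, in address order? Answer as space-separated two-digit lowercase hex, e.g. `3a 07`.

err (1b) val=0 bits=0x0 at bit 31: 0x00000000
addr_hi (14b) val=6753 bits=0x1a61 at bit 17: 0x34c20000
seq (2b) val=3 bits=0x3 at bit 15: 0x34c38000
id (5b) val=12 bits=0xc at bit 10: 0x34c3b000
prio (4b) val=-2 bits=0xe at bit 6: 0x34c3b380
cnt (6b) val=12 bits=0xc at bit 0: 0x34c3b38c
word = 0x34c3b38c → big-endian bytes:
  [0]=0x34  [1]=0xc3  [2]=0xb3  [3]=0x8c

34 c3 b3 8c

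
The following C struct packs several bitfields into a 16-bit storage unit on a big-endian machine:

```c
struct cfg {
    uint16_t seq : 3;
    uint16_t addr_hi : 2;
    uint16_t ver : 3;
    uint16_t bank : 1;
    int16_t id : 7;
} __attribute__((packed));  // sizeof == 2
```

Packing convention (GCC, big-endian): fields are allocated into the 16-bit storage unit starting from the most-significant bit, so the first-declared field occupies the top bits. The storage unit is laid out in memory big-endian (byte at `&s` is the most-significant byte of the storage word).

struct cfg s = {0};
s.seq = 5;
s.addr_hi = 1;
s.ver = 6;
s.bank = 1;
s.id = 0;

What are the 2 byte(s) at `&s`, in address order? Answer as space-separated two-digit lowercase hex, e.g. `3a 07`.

ae 80

seq (3b) val=5 bits=0x5 at bit 13: 0xa000
addr_hi (2b) val=1 bits=0x1 at bit 11: 0xa800
ver (3b) val=6 bits=0x6 at bit 8: 0xae00
bank (1b) val=1 bits=0x1 at bit 7: 0xae80
id (7b) val=0 bits=0x0 at bit 0: 0xae80
word = 0xae80 → big-endian bytes:
  [0]=0xae  [1]=0x80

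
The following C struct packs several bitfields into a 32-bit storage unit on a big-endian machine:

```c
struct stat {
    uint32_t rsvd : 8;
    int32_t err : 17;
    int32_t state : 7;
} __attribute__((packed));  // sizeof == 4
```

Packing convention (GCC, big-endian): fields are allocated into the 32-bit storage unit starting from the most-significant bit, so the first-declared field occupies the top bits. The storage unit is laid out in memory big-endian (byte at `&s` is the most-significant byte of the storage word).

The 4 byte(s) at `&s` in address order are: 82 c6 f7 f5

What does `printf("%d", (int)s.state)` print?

[0]=0x82 [1]=0xc6 [2]=0xf7 [3]=0xf5 (big-endian) → word 0x82c6f7f5
rsvd [24+:8] = (word>>24) & 0xff = 130
err [7+:17] = (word>>7) & 0x1ffff = 101871
state [0+:7] = (word>>0) & 0x7f = 117  ←
state signed 7b, MSB=1: 117 - 128 = -11

-11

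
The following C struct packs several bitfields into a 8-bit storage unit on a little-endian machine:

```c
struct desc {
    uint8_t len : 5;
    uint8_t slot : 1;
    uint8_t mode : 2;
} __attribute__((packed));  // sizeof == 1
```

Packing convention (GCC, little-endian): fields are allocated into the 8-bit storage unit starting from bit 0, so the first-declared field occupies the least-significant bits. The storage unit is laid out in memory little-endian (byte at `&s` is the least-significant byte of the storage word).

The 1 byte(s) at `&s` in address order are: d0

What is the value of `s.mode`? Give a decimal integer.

[0]=0xd0 (little-endian) → word 0xd0
len [0+:5] = (word>>0) & 0x1f = 16
slot [5+:1] = (word>>5) & 0x1 = 0
mode [6+:2] = (word>>6) & 0x3 = 3  ←

3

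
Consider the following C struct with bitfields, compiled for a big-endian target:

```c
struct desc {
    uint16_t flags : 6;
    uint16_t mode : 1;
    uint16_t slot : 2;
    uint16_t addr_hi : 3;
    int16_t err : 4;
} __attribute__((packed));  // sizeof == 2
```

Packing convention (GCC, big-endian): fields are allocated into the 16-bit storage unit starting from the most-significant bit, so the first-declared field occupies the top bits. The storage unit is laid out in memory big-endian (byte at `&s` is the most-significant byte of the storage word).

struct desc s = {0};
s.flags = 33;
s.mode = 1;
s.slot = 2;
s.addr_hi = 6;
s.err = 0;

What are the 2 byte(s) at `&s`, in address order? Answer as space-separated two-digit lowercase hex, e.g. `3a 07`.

flags:6 = 33 → 0x21 << 10 → word 0x8400
mode:1 = 1 → 0x1 << 9 → word 0x8600
slot:2 = 2 → 0x2 << 7 → word 0x8700
addr_hi:3 = 6 → 0x6 << 4 → word 0x8760
err:4 = 0 → 0x0 << 0 → word 0x8760
word = 0x8760 → big-endian bytes:
  [0]=0x87  [1]=0x60

87 60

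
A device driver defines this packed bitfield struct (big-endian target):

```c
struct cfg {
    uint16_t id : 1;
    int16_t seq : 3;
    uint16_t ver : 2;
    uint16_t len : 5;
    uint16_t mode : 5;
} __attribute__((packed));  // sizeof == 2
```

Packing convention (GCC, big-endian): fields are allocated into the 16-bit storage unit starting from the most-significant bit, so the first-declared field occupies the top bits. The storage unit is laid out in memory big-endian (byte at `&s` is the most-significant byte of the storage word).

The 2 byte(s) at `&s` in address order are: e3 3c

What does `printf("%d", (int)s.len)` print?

25

[0]=0xe3 [1]=0x3c (big-endian) → word 0xe33c
id [15+:1] = (word>>15) & 0x1 = 1
seq [12+:3] = (word>>12) & 0x7 = 6
ver [10+:2] = (word>>10) & 0x3 = 0
len [5+:5] = (word>>5) & 0x1f = 25  ←
mode [0+:5] = (word>>0) & 0x1f = 28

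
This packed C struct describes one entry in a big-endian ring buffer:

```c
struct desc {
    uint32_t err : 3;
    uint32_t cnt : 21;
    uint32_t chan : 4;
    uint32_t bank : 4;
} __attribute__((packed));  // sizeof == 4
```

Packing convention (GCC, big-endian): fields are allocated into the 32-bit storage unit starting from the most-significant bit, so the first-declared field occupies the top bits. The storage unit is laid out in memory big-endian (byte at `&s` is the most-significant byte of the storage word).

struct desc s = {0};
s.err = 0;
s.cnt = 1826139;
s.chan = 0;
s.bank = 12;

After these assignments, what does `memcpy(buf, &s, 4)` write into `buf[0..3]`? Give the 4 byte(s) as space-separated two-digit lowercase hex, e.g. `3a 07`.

1b dd 5b 0c

[29+:3] err=0 & 0x7 = 0x0; word=0x00000000
[8+:21] cnt=1826139 & 0x1fffff = 0x1bdd5b; word=0x1bdd5b00
[4+:4] chan=0 & 0xf = 0x0; word=0x1bdd5b00
[0+:4] bank=12 & 0xf = 0xc; word=0x1bdd5b0c
word = 0x1bdd5b0c → big-endian bytes:
  [0]=0x1b  [1]=0xdd  [2]=0x5b  [3]=0x0c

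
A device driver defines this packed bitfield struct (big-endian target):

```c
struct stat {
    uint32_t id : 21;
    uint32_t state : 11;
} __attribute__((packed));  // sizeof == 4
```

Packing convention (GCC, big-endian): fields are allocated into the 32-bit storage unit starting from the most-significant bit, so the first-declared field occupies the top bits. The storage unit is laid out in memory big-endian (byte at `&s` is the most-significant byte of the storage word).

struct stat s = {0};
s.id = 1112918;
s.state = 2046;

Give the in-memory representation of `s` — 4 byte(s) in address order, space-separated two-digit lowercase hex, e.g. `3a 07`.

id (21b) val=1112918 bits=0x10fb56 at bit 11: 0x87dab000
state (11b) val=2046 bits=0x7fe at bit 0: 0x87dab7fe
word = 0x87dab7fe → big-endian bytes:
  [0]=0x87  [1]=0xda  [2]=0xb7  [3]=0xfe

87 da b7 fe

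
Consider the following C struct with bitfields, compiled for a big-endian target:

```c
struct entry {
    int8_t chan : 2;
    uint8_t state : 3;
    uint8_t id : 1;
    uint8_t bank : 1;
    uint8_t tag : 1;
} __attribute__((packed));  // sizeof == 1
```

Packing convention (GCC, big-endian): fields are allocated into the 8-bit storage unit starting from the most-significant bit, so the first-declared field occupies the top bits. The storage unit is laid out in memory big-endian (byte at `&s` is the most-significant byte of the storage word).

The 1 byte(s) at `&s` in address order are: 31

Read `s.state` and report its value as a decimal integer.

[0]=0x31 (big-endian) → word 0x31
chan [6+:2] = (word>>6) & 0x3 = 0
state [3+:3] = (word>>3) & 0x7 = 6  ←
id [2+:1] = (word>>2) & 0x1 = 0
bank [1+:1] = (word>>1) & 0x1 = 0
tag [0+:1] = (word>>0) & 0x1 = 1

6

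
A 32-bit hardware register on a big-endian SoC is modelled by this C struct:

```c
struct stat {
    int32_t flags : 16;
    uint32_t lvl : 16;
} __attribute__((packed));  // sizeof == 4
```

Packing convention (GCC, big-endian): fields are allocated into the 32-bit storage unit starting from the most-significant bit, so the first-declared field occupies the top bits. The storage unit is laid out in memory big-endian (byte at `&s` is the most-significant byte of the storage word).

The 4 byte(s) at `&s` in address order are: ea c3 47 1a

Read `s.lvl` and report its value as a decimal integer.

18202

[0]=0xea [1]=0xc3 [2]=0x47 [3]=0x1a (big-endian) → word 0xeac3471a
flags [16+:16] = (word>>16) & 0xffff = 60099
lvl [0+:16] = (word>>0) & 0xffff = 18202  ←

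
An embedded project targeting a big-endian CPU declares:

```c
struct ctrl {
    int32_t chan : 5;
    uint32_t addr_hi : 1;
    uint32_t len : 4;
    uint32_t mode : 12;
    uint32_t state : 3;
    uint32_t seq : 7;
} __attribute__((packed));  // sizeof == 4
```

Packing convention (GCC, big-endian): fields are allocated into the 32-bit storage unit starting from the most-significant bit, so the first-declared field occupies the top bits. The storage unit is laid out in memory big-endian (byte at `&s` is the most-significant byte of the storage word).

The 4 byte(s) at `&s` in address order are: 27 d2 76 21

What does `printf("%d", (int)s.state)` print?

4

[0]=0x27 [1]=0xd2 [2]=0x76 [3]=0x21 (big-endian) → word 0x27d27621
chan [27+:5] = (word>>27) & 0x1f = 4
addr_hi [26+:1] = (word>>26) & 0x1 = 1
len [22+:4] = (word>>22) & 0xf = 15
mode [10+:12] = (word>>10) & 0xfff = 1181
state [7+:3] = (word>>7) & 0x7 = 4  ←
seq [0+:7] = (word>>0) & 0x7f = 33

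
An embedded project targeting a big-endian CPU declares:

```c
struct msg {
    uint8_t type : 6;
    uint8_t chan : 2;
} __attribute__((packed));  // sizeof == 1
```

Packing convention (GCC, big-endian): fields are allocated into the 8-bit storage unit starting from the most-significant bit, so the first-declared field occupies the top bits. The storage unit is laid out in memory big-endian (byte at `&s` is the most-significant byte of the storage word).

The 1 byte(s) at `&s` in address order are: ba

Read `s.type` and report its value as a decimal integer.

[0]=0xba (big-endian) → word 0xba
type:6 @ bit 2 → (0xba>>2)&0x3f = 0x2e  ←
chan:2 @ bit 0 → (0xba>>0)&0x3 = 0x2

46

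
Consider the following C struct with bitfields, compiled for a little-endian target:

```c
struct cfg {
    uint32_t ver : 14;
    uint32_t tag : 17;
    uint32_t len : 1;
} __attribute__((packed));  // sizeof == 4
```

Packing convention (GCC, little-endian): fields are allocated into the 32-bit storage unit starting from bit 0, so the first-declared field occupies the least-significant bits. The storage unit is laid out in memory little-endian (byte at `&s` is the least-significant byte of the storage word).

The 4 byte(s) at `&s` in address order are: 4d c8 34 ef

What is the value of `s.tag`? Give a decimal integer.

[0]=0x4d [1]=0xc8 [2]=0x34 [3]=0xef (little-endian) → word 0xef34c84d
ver [0+:14] = (word>>0) & 0x3fff = 2125
tag [14+:17] = (word>>14) & 0x1ffff = 113875  ←
len [31+:1] = (word>>31) & 0x1 = 1

113875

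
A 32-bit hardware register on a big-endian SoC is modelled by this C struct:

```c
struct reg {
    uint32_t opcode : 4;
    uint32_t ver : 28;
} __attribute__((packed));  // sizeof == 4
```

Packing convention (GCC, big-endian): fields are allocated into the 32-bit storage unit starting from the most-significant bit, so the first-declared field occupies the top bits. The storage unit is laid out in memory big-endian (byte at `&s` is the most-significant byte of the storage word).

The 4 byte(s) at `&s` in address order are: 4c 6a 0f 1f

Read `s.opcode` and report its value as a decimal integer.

[0]=0x4c [1]=0x6a [2]=0x0f [3]=0x1f (big-endian) → word 0x4c6a0f1f
opcode [28+:4] = (word>>28) & 0xf = 4  ←
ver [0+:28] = (word>>0) & 0xfffffff = 208277279

4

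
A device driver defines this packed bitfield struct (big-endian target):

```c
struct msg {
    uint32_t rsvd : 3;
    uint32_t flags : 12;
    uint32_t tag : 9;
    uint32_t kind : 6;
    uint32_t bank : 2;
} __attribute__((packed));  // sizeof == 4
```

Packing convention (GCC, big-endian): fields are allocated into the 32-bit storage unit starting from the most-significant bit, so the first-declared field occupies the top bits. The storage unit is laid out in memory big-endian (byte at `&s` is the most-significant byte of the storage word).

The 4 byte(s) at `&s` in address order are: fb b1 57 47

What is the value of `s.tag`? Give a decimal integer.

[0]=0xfb [1]=0xb1 [2]=0x57 [3]=0x47 (big-endian) → word 0xfbb15747
rsvd [29+:3] = (word>>29) & 0x7 = 7
flags [17+:12] = (word>>17) & 0xfff = 3544
tag [8+:9] = (word>>8) & 0x1ff = 343  ←
kind [2+:6] = (word>>2) & 0x3f = 17
bank [0+:2] = (word>>0) & 0x3 = 3

343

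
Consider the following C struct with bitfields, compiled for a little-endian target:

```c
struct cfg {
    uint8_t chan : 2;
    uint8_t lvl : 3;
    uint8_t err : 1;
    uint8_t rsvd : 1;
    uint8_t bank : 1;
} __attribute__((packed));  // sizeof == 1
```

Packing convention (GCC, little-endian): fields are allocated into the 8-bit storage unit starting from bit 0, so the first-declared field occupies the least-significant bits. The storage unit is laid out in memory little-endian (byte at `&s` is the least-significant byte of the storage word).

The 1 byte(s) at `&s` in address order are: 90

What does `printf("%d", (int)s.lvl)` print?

[0]=0x90 (little-endian) → word 0x90
chan:2 @ bit 0 → (0x90>>0)&0x3 = 0x0
lvl:3 @ bit 2 → (0x90>>2)&0x7 = 0x4  ←
err:1 @ bit 5 → (0x90>>5)&0x1 = 0x0
rsvd:1 @ bit 6 → (0x90>>6)&0x1 = 0x0
bank:1 @ bit 7 → (0x90>>7)&0x1 = 0x1

4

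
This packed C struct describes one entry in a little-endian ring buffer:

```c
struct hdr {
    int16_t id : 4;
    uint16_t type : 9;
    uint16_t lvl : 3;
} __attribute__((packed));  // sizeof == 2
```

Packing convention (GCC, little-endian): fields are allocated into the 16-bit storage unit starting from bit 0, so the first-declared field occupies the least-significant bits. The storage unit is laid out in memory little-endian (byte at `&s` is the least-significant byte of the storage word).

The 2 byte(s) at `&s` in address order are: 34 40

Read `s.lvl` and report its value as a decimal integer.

[0]=0x34 [1]=0x40 (little-endian) → word 0x4034
id [0+:4] = (word>>0) & 0xf = 4
type [4+:9] = (word>>4) & 0x1ff = 3
lvl [13+:3] = (word>>13) & 0x7 = 2  ←

2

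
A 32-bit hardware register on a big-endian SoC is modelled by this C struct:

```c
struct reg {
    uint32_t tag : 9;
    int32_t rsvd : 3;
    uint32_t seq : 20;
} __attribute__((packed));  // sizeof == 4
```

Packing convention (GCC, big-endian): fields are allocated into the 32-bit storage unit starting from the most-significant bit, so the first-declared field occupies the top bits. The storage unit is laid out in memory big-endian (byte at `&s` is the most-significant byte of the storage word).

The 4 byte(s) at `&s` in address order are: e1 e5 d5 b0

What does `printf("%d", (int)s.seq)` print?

382384

[0]=0xe1 [1]=0xe5 [2]=0xd5 [3]=0xb0 (big-endian) → word 0xe1e5d5b0
tag [23+:9] = (word>>23) & 0x1ff = 451
rsvd [20+:3] = (word>>20) & 0x7 = 6
seq [0+:20] = (word>>0) & 0xfffff = 382384  ←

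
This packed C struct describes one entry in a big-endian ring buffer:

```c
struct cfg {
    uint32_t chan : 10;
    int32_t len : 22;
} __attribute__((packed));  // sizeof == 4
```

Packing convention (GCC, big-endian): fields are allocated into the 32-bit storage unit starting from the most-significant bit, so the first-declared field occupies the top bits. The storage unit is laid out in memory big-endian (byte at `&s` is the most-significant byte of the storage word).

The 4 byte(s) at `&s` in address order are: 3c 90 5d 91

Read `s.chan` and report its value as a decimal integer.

242

[0]=0x3c [1]=0x90 [2]=0x5d [3]=0x91 (big-endian) → word 0x3c905d91
chan [22+:10] = (word>>22) & 0x3ff = 242  ←
len [0+:22] = (word>>0) & 0x3fffff = 1072529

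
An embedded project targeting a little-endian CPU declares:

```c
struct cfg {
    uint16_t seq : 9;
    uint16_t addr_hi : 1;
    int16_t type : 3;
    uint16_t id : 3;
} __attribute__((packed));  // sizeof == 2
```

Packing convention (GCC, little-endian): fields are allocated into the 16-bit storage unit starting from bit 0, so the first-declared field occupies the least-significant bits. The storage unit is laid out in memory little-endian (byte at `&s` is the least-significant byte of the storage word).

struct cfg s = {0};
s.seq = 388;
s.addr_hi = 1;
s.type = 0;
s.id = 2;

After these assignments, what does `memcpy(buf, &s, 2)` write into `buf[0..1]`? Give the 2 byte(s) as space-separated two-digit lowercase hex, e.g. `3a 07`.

seq:9 = 388 → 0x184 << 0 → word 0x0184
addr_hi:1 = 1 → 0x1 << 9 → word 0x0384
type:3 = 0 → 0x0 << 10 → word 0x0384
id:3 = 2 → 0x2 << 13 → word 0x4384
word = 0x4384 → little-endian bytes:
  [0]=0x84  [1]=0x43

84 43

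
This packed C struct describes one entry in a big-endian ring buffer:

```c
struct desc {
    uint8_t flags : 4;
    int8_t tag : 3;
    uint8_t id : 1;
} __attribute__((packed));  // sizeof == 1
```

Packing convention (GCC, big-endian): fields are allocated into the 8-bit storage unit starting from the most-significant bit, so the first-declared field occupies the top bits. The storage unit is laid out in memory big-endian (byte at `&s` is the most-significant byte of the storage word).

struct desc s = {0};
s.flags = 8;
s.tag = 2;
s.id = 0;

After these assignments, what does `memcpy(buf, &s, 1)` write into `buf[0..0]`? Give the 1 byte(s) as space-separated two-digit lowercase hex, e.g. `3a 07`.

84

flags (4b) val=8 bits=0x8 at bit 4: 0x80
tag (3b) val=2 bits=0x2 at bit 1: 0x84
id (1b) val=0 bits=0x0 at bit 0: 0x84
word = 0x84 → big-endian bytes:
  [0]=0x84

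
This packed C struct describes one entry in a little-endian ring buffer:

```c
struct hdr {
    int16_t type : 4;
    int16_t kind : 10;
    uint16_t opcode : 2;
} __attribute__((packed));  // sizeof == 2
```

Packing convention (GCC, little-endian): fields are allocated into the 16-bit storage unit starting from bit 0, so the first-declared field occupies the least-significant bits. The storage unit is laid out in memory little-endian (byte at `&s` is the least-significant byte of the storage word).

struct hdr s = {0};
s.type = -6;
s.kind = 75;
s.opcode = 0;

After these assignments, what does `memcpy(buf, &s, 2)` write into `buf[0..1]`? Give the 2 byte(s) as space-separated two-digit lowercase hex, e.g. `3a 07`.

type:4 = -6 → 0xa << 0 → word 0x000a
kind:10 = 75 → 0x4b << 4 → word 0x04ba
opcode:2 = 0 → 0x0 << 14 → word 0x04ba
word = 0x04ba → little-endian bytes:
  [0]=0xba  [1]=0x04

ba 04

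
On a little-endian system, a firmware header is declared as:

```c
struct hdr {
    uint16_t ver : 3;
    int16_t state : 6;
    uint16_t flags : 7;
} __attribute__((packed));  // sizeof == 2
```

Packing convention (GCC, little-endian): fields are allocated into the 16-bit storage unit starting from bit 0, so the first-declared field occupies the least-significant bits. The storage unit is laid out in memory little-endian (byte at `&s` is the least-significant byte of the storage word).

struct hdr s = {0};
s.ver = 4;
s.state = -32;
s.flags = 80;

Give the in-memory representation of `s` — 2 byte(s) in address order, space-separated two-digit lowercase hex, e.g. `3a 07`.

04 a1

ver (3b) val=4 bits=0x4 at bit 0: 0x0004
state (6b) val=-32 bits=0x20 at bit 3: 0x0104
flags (7b) val=80 bits=0x50 at bit 9: 0xa104
word = 0xa104 → little-endian bytes:
  [0]=0x04  [1]=0xa1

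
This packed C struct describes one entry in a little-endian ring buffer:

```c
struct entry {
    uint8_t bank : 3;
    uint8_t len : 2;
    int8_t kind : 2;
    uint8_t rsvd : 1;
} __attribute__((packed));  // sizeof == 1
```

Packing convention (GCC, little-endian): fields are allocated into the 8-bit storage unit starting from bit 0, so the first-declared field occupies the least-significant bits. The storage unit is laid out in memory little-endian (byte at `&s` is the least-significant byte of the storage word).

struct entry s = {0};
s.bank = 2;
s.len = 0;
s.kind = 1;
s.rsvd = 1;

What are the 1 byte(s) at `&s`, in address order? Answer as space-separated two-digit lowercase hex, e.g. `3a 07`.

[0+:3] bank=2 & 0x7 = 0x2; word=0x02
[3+:2] len=0 & 0x3 = 0x0; word=0x02
[5+:2] kind=1 & 0x3 = 0x1; word=0x22
[7+:1] rsvd=1 & 0x1 = 0x1; word=0xa2
word = 0xa2 → little-endian bytes:
  [0]=0xa2

a2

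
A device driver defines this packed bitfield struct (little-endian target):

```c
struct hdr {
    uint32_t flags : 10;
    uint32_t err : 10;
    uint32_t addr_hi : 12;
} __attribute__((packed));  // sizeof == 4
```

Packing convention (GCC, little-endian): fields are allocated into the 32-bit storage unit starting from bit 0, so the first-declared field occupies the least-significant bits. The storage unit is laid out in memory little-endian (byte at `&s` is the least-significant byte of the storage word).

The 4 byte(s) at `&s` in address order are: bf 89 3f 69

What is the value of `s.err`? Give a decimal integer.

[0]=0xbf [1]=0x89 [2]=0x3f [3]=0x69 (little-endian) → word 0x693f89bf
flags [0+:10] = (word>>0) & 0x3ff = 447
err [10+:10] = (word>>10) & 0x3ff = 994  ←
addr_hi [20+:12] = (word>>20) & 0xfff = 1683

994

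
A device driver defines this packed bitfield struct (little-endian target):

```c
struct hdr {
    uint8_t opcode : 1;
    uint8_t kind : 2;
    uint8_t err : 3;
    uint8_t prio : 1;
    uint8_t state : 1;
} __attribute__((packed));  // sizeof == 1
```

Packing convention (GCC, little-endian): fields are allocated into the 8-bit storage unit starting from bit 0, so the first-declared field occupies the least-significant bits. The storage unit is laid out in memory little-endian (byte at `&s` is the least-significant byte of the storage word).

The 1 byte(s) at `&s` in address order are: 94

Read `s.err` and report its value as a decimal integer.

[0]=0x94 (little-endian) → word 0x94
opcode [0+:1] = (word>>0) & 0x1 = 0
kind [1+:2] = (word>>1) & 0x3 = 2
err [3+:3] = (word>>3) & 0x7 = 2  ←
prio [6+:1] = (word>>6) & 0x1 = 0
state [7+:1] = (word>>7) & 0x1 = 1

2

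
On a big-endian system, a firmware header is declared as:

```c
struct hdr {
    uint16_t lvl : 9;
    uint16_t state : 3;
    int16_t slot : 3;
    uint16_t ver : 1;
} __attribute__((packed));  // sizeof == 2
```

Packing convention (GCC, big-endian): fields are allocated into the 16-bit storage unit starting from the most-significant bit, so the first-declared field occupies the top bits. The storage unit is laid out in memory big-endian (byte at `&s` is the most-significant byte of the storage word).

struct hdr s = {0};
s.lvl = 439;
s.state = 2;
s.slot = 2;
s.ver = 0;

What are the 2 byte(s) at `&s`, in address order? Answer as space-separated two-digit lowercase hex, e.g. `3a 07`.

db a4

[7+:9] lvl=439 & 0x1ff = 0x1b7; word=0xdb80
[4+:3] state=2 & 0x7 = 0x2; word=0xdba0
[1+:3] slot=2 & 0x7 = 0x2; word=0xdba4
[0+:1] ver=0 & 0x1 = 0x0; word=0xdba4
word = 0xdba4 → big-endian bytes:
  [0]=0xdb  [1]=0xa4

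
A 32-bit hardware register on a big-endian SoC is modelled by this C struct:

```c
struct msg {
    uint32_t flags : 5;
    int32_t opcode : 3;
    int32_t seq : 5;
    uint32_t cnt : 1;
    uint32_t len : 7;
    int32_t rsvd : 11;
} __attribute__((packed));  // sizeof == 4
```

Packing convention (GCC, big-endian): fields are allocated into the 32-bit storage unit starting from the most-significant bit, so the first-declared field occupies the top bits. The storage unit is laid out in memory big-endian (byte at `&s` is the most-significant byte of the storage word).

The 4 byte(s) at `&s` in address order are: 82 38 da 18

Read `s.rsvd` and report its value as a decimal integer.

[0]=0x82 [1]=0x38 [2]=0xda [3]=0x18 (big-endian) → word 0x8238da18
flags:5 @ bit 27 → (0x8238da18>>27)&0x1f = 0x10
opcode:3 @ bit 24 → (0x8238da18>>24)&0x7 = 0x2
seq:5 @ bit 19 → (0x8238da18>>19)&0x1f = 0x7
cnt:1 @ bit 18 → (0x8238da18>>18)&0x1 = 0x0
len:7 @ bit 11 → (0x8238da18>>11)&0x7f = 0x1b
rsvd:11 @ bit 0 → (0x8238da18>>0)&0x7ff = 0x218  ←
rsvd signed 11b, MSB=0: value = 536

536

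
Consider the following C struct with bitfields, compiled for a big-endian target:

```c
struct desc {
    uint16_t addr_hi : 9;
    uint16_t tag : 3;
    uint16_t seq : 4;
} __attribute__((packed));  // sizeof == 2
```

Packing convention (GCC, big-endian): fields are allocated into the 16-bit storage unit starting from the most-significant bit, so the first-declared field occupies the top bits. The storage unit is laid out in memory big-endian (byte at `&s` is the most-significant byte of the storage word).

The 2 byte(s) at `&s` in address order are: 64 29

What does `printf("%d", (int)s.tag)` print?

[0]=0x64 [1]=0x29 (big-endian) → word 0x6429
addr_hi:9 @ bit 7 → (0x6429>>7)&0x1ff = 0xc8
tag:3 @ bit 4 → (0x6429>>4)&0x7 = 0x2  ←
seq:4 @ bit 0 → (0x6429>>0)&0xf = 0x9

2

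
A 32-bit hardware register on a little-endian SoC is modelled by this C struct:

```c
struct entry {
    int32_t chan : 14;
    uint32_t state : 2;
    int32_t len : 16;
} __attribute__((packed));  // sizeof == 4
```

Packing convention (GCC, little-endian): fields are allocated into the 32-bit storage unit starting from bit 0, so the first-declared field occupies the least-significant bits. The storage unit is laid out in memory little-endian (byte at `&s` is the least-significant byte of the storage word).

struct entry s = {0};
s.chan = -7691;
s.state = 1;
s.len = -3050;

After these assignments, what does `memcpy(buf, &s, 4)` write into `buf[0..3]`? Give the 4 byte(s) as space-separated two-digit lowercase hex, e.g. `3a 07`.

[0+:14] chan=-7691 & 0x3fff = 0x21f5; word=0x000021f5
[14+:2] state=1 & 0x3 = 0x1; word=0x000061f5
[16+:16] len=-3050 & 0xffff = 0xf416; word=0xf41661f5
word = 0xf41661f5 → little-endian bytes:
  [0]=0xf5  [1]=0x61  [2]=0x16  [3]=0xf4

f5 61 16 f4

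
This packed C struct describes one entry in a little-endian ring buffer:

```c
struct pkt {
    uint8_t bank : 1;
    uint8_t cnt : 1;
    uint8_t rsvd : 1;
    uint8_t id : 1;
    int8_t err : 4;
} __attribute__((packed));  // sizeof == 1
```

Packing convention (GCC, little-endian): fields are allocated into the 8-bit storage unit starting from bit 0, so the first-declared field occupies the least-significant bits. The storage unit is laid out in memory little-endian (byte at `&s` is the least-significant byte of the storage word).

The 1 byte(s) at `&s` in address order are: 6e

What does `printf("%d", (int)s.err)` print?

6

[0]=0x6e (little-endian) → word 0x6e
bank:1 @ bit 0 → (0x6e>>0)&0x1 = 0x0
cnt:1 @ bit 1 → (0x6e>>1)&0x1 = 0x1
rsvd:1 @ bit 2 → (0x6e>>2)&0x1 = 0x1
id:1 @ bit 3 → (0x6e>>3)&0x1 = 0x1
err:4 @ bit 4 → (0x6e>>4)&0xf = 0x6  ←
err signed 4b, MSB=0: value = 6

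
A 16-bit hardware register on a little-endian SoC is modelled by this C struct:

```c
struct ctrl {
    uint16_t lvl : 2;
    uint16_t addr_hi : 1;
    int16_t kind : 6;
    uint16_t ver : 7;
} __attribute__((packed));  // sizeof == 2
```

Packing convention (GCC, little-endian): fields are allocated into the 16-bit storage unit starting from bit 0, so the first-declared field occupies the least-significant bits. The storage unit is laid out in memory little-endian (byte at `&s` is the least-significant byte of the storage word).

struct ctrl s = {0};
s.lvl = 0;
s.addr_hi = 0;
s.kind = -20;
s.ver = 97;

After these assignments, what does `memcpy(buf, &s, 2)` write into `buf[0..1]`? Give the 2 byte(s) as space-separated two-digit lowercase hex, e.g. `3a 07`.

[0+:2] lvl=0 & 0x3 = 0x0; word=0x0000
[2+:1] addr_hi=0 & 0x1 = 0x0; word=0x0000
[3+:6] kind=-20 & 0x3f = 0x2c; word=0x0160
[9+:7] ver=97 & 0x7f = 0x61; word=0xc360
word = 0xc360 → little-endian bytes:
  [0]=0x60  [1]=0xc3

60 c3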